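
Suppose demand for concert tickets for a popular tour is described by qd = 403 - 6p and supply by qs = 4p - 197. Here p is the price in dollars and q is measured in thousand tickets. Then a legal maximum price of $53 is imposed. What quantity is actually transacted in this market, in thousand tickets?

15

Setting quantity demanded equal to quantity supplied, 403 - 6p = 4p - 197, gives p* = 60 and q* = 43.
The ceiling of 53 is below the equilibrium price 60, so it binds.
At p = 53: qd = 403 - 6·53 = 85 and qs = 4·53 - 197 = 15.
The quantity actually transacted is the short side, supply: 15.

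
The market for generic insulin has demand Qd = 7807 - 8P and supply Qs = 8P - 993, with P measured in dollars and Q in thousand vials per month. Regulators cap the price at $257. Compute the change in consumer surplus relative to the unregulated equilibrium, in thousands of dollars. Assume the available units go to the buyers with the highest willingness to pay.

Without the control the market clears where 7807 - 8P = 8P - 993, i.e. P* = 550 and Q* = 3407.
The ceiling of 257 is below the equilibrium price 550, so it binds.
At P = 257: Qd = 7807 - 8·257 = 5751 and Qs = 8·257 - 993 = 1063.
Consumer surplus without the control is ½ · (975.875 - 550) · 3407 = 725478.0625.
With the ceiling, 1063 units are sold at 257 (assume they go to the highest-value buyers). The demand price at Q = 1063 is 843, so CS = ½ · [(975.875 - 257) + (843 - 257)] · 1063 = 693541.0625.
Change in consumer surplus = 693541.0625 - 725478.0625 = -31937.

-31937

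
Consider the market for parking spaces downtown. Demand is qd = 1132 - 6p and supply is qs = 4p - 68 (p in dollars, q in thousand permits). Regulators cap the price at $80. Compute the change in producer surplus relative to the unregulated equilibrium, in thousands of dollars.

-13280

In a free market, 1132 - 6p = 4p - 68 gives the equilibrium p* = 120, q* = 412.
Since 80 < 120, the ceiling is binding.
At p = 80: qd = 1132 - 6·80 = 652 and qs = 4·80 - 68 = 252.
Producer surplus without the control is ½ · (120 - 17) · 412 = 21218.
With the ceiling, producers sell 252 units at 80, so PS = ½ · (80 - 17) · 252 = 7938.
Change in producer surplus = 7938 - 21218 = -13280.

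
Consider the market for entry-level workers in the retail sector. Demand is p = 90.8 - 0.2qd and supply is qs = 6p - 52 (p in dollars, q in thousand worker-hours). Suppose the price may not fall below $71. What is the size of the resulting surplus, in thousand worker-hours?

Rearranging demand gives qd = 454 - 5p. Setting quantity demanded equal to quantity supplied, 454 - 5p = 6p - 52, gives p* = 46 and q* = 224.
Because the floor (71) lies above the market-clearing price, it is binding.
At p = 71: qd = 454 - 5·71 = 99 and qs = 6·71 - 52 = 374.
Surplus = qs - qd = 374 - 99 = 275.

275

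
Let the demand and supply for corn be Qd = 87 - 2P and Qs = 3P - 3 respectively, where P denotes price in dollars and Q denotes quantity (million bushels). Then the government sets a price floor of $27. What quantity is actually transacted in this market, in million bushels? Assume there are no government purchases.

In a free market, 87 - 2P = 3P - 3 gives the equilibrium P* = 18, Q* = 51.
The floor of 27 is above the equilibrium price 18, so it binds.
At P = 27: Qd = 87 - 2·27 = 33 and Qs = 3·27 - 3 = 78.
The quantity actually transacted is the short side, demand: 33.

33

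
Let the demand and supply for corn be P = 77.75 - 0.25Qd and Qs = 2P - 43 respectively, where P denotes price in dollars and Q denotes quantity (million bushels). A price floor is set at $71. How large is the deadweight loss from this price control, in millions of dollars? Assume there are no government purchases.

864

Rearranging demand gives Qd = 311 - 4P. Equilibrium: 311 - 4P = 2P - 43, so 354 = 6P and P* = 59, Q* = 75.
Since 71 > 59, the floor is binding.
At P = 71: Qd = 311 - 4·71 = 27 and Qs = 2·71 - 43 = 99.
Quantity traded falls to 27. At Q = 27 the demand price is (311 - 27)/4 = 71 and the supply price is (43 + 27)/2 = 35.
Deadweight loss = ½ · (71 - 35) · (75 - 27) = ½ · 36 · 48 = 864.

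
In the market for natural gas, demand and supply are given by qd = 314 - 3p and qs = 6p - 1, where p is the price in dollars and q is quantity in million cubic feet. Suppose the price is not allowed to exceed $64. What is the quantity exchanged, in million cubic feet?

Without the control the market clears where 314 - 3p = 6p - 1, i.e. p* = 35 and q* = 209.
Since 64 is above p* = 35, the ceiling does not bind and the free-market outcome prevails.

209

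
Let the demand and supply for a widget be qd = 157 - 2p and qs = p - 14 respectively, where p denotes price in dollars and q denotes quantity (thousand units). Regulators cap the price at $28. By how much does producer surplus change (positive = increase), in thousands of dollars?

In a free market, 157 - 2p = p - 14 gives the equilibrium p* = 57, q* = 43.
The ceiling of 28 is below the equilibrium price 57, so it binds.
At p = 28: qd = 157 - 2·28 = 101 and qs = 28 - 14 = 14.
Producer surplus without the control is ½ · (57 - 14) · 43 = 924.5.
With the ceiling, producers sell 14 units at 28, so PS = ½ · (28 - 14) · 14 = 98.
Change in producer surplus = 98 - 924.5 = -826.5.

-826.5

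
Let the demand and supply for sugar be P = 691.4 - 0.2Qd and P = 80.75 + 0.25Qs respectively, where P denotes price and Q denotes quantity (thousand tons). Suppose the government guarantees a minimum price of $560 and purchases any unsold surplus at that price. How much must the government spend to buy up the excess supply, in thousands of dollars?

705600

Rearranging demand gives Qd = 3457 - 5P; rearranging supply gives Qs = 4P - 323. Equilibrium: 3457 - 5P = 4P - 323, so 3780 = 9P and P* = 420, Q* = 1357.
The floor of 560 is above the equilibrium price 420, so it binds.
At P = 560: Qd = 3457 - 5·560 = 657 and Qs = 4·560 - 323 = 1917.
Surplus = Qs - Qd = 1260.
Government expenditure = surplus × support price = 1260 × 560 = 705600.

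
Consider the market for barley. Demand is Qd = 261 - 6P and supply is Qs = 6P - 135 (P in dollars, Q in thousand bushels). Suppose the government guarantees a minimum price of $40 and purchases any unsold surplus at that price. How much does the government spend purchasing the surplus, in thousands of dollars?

Equilibrium: 261 - 6P = 6P - 135, so 396 = 12P and P* = 33, Q* = 63.
The floor of 40 is above the equilibrium price 33, so it binds.
At P = 40: Qd = 261 - 6·40 = 21 and Qs = 6·40 - 135 = 105.
Surplus = Qs - Qd = 84.
Government expenditure = surplus × support price = 84 × 40 = 3360.

3360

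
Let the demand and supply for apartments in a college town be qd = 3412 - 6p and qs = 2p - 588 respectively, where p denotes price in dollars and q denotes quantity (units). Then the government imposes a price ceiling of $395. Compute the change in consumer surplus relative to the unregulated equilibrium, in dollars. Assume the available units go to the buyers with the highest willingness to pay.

In a free market, 3412 - 6p = 2p - 588 gives the equilibrium p* = 500, q* = 412.
Since 395 < 500, the ceiling is binding.
At p = 395: qd = 3412 - 6·395 = 1042 and qs = 2·395 - 588 = 202.
Consumer surplus without the control is ½ · (1706/3 - 500) · 412 = 42436/3.
With the ceiling, 202 units are sold at 395 (assume they go to the highest-value buyers). The demand price at q = 202 is 535, so CS = ½ · [(1706/3 - 395) + (535 - 395)] · 202 = 95041/3.
Change in consumer surplus = 95041/3 - 42436/3 = 17535.

17535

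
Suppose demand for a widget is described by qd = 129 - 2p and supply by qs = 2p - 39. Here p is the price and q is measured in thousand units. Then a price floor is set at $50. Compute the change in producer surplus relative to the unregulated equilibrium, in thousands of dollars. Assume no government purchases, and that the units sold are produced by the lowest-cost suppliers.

168

Setting quantity demanded equal to quantity supplied, 129 - 2p = 2p - 39, gives p* = 42 and q* = 45.
Because the floor (50) lies above the market-clearing price, it is binding.
At p = 50: qd = 129 - 2·50 = 29 and qs = 2·50 - 39 = 61.
Producer surplus without the control is ½ · (42 - 19.5) · 45 = 506.25.
With the floor, 29 units are sold at 50. The supply price at q = 29 is 34, so PS = ½ · [(50 - 19.5) + (50 - 34)] · 29 = 674.25.
Change in producer surplus = 674.25 - 506.25 = 168.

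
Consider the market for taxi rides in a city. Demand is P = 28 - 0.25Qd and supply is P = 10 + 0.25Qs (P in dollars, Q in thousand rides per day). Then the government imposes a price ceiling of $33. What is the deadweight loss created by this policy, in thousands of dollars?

Rearranging demand gives Qd = 112 - 4P; rearranging supply gives Qs = 4P - 40. In a free market, 112 - 4P = 4P - 40 gives the equilibrium P* = 19, Q* = 36.
Since 33 is above P* = 19, the ceiling does not bind and the free-market outcome prevails.
Since the control does not bind, no trades are prevented and deadweight loss is zero.

0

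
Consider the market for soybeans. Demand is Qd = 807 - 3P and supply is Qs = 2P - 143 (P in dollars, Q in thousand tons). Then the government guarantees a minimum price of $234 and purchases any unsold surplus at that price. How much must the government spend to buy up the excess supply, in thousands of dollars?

51480

Equilibrium: 807 - 3P = 2P - 143, so 950 = 5P and P* = 190, Q* = 237.
The floor of 234 is above the equilibrium price 190, so it binds.
At P = 234: Qd = 807 - 3·234 = 105 and Qs = 2·234 - 143 = 325.
Surplus = Qs - Qd = 220.
Government expenditure = surplus × support price = 220 × 234 = 51480.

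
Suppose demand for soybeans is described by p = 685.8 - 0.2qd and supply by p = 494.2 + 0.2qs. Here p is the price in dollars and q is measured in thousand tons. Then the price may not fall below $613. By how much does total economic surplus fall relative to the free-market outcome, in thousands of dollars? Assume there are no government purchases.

Rearranging demand gives qd = 3429 - 5p; rearranging supply gives qs = 5p - 2471. Setting quantity demanded equal to quantity supplied, 3429 - 5p = 5p - 2471, gives p* = 590 and q* = 479.
The floor of 613 is above the equilibrium price 590, so it binds.
At p = 613: qd = 3429 - 5·613 = 364 and qs = 5·613 - 2471 = 594.
Quantity traded falls to 364. At q = 364 the demand price is (3429 - 364)/5 = 613 and the supply price is (2471 + 364)/5 = 567.
Deadweight loss = ½ · (613 - 567) · (479 - 364) = ½ · 46 · 115 = 2645.

2645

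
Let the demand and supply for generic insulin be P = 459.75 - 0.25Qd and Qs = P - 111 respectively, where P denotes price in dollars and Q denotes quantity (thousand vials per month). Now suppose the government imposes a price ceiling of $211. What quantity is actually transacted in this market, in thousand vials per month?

100

Rearranging demand gives Qd = 1839 - 4P. Setting quantity demanded equal to quantity supplied, 1839 - 4P = P - 111, gives P* = 390 and Q* = 279.
The ceiling of 211 is below the equilibrium price 390, so it binds.
At P = 211: Qd = 1839 - 4·211 = 995 and Qs = 211 - 111 = 100.
The quantity actually transacted is the short side, supply: 100.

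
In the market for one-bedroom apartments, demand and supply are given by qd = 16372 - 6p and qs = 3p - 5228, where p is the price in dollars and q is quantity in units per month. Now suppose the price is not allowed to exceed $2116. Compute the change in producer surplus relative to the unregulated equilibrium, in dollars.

-439064

In a free market, 16372 - 6p = 3p - 5228 gives the equilibrium p* = 2400, q* = 1972.
Since 2116 < 2400, the ceiling is binding.
At p = 2116: qd = 16372 - 6·2116 = 3676 and qs = 3·2116 - 5228 = 1120.
Producer surplus without the control is ½ · (2400 - 5228/3) · 1972 = 1944392/3.
With the ceiling, producers sell 1120 units at 2116, so PS = ½ · (2116 - 5228/3) · 1120 = 627200/3.
Change in producer surplus = 627200/3 - 1944392/3 = -439064.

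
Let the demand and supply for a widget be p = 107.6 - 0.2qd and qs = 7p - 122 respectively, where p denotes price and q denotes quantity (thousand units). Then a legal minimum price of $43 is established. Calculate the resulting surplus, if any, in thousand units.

Rearranging demand gives qd = 538 - 5p. In a free market, 538 - 5p = 7p - 122 gives the equilibrium p* = 55, q* = 263.
The floor of 43 is below the equilibrium price 55, so it is not binding; the market clears at p* = 55, q* = 263.
Since the control does not bind, there is no surplus.

0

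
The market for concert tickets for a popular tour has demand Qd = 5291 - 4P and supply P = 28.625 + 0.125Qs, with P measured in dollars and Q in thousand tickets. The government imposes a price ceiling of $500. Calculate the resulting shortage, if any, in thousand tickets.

0

Rearranging supply gives Qs = 8P - 229. Equilibrium: 5291 - 4P = 8P - 229, so 5520 = 12P and P* = 460, Q* = 3451.
The ceiling of 500 is above the equilibrium price 460, so it is not binding; the market clears at P* = 460, Q* = 3451.
Since the control does not bind, there is no shortage.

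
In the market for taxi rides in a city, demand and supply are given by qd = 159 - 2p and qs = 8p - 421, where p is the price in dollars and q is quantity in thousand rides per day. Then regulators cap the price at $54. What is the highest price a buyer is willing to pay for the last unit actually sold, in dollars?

74

Equilibrium: 159 - 2p = 8p - 421, so 580 = 10p and p* = 58, q* = 43.
The ceiling of 54 is below the equilibrium price 58, so it binds.
At p = 54: qd = 159 - 2·54 = 51 and qs = 8·54 - 421 = 11.
Only 11 units reach the market. On the demand curve, the marginal buyer's willingness to pay at q = 11 is (159 - 11)/2 = 74.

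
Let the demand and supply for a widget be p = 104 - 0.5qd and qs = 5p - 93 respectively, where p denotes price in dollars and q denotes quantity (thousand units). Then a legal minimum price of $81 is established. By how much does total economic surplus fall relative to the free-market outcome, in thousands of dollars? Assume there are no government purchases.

Rearranging demand gives qd = 208 - 2p. Equilibrium: 208 - 2p = 5p - 93, so 301 = 7p and p* = 43, q* = 122.
The floor of 81 is above the equilibrium price 43, so it binds.
At p = 81: qd = 208 - 2·81 = 46 and qs = 5·81 - 93 = 312.
Quantity traded falls to 46. At q = 46 the demand price is (208 - 46)/2 = 81 and the supply price is (93 + 46)/5 = 27.8.
Deadweight loss = ½ · (81 - 27.8) · (122 - 46) = ½ · 53.2 · 76 = 2021.6.

2021.6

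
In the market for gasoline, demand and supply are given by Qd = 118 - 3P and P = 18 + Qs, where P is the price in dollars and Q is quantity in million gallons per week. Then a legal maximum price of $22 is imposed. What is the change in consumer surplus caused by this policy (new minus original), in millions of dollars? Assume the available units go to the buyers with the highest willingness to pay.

Rearranging supply gives Qs = P - 18. Setting quantity demanded equal to quantity supplied, 118 - 3P = P - 18, gives P* = 34 and Q* = 16.
Since 22 < 34, the ceiling is binding.
At P = 22: Qd = 118 - 3·22 = 52 and Qs = 22 - 18 = 4.
Consumer surplus without the control is ½ · (118/3 - 34) · 16 = 128/3.
With the ceiling, 4 units are sold at 22 (assume they go to the highest-value buyers). The demand price at Q = 4 is 38, so CS = ½ · [(118/3 - 22) + (38 - 22)] · 4 = 200/3.
Change in consumer surplus = 200/3 - 128/3 = 24.

24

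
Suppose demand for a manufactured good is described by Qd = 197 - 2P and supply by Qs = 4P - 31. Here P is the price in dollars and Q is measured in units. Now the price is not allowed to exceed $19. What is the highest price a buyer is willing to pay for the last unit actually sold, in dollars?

Setting quantity demanded equal to quantity supplied, 197 - 2P = 4P - 31, gives P* = 38 and Q* = 121.
The ceiling of 19 is below the equilibrium price 38, so it binds.
At P = 19: Qd = 197 - 2·19 = 159 and Qs = 4·19 - 31 = 45.
Only 45 units reach the market. On the demand curve, the marginal buyer's willingness to pay at Q = 45 is (197 - 45)/2 = 76.

76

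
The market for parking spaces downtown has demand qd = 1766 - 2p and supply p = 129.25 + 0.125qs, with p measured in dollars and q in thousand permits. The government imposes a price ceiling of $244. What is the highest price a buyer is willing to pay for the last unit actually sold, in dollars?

424

Rearranging supply gives qs = 8p - 1034. Without the control the market clears where 1766 - 2p = 8p - 1034, i.e. p* = 280 and q* = 1206.
Since 244 < 280, the ceiling is binding.
At p = 244: qd = 1766 - 2·244 = 1278 and qs = 8·244 - 1034 = 918.
Only 918 units reach the market. On the demand curve, the marginal buyer's willingness to pay at q = 918 is (1766 - 918)/2 = 424.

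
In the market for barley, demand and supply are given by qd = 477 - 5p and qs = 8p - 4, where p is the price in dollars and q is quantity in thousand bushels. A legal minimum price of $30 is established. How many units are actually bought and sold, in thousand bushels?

Equilibrium: 477 - 5p = 8p - 4, so 481 = 13p and p* = 37, q* = 292.
The floor of 30 is below the equilibrium price 37, so it is not binding; the market clears at p* = 37, q* = 292.

292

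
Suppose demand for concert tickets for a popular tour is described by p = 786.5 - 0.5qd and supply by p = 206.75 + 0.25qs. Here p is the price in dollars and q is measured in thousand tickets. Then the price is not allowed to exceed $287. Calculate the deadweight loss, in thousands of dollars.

Rearranging demand gives qd = 1573 - 2p; rearranging supply gives qs = 4p - 827. Setting quantity demanded equal to quantity supplied, 1573 - 2p = 4p - 827, gives p* = 400 and q* = 773.
Because the ceiling (287) lies below the market-clearing price, it is binding.
At p = 287: qd = 1573 - 2·287 = 999 and qs = 4·287 - 827 = 321.
Quantity traded falls to 321. At q = 321 the demand price is (1573 - 321)/2 = 626 and the supply price is (827 + 321)/4 = 287.
Deadweight loss = ½ · (626 - 287) · (773 - 321) = ½ · 339 · 452 = 76614.

76614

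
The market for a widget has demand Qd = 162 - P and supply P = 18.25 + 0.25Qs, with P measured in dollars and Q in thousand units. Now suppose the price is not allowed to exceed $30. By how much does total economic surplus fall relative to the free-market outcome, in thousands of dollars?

Rearranging supply gives Qs = 4P - 73. Without the control the market clears where 162 - P = 4P - 73, i.e. P* = 47 and Q* = 115.
Because the ceiling (30) lies below the market-clearing price, it is binding.
At P = 30: Qd = 162 - 30 = 132 and Qs = 4·30 - 73 = 47.
Quantity traded falls to 47. At Q = 47 the demand price is 162 - 47 = 115 and the supply price is (73 + 47)/4 = 30.
Deadweight loss = ½ · (115 - 30) · (115 - 47) = ½ · 85 · 68 = 2890.

2890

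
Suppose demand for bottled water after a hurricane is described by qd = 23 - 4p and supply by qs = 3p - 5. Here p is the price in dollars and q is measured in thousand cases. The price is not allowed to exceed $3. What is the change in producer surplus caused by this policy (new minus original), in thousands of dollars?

Setting quantity demanded equal to quantity supplied, 23 - 4p = 3p - 5, gives p* = 4 and q* = 7.
The ceiling of 3 is below the equilibrium price 4, so it binds.
At p = 3: qd = 23 - 4·3 = 11 and qs = 3·3 - 5 = 4.
Producer surplus without the control is ½ · (4 - 5/3) · 7 = 49/6.
With the ceiling, producers sell 4 units at 3, so PS = ½ · (3 - 5/3) · 4 = 8/3.
Change in producer surplus = 8/3 - 49/6 = -5.5.

-5.5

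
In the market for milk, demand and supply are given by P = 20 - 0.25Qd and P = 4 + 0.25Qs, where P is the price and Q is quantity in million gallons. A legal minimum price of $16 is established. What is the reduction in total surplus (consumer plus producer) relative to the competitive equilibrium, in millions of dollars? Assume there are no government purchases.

64

Rearranging demand gives Qd = 80 - 4P; rearranging supply gives Qs = 4P - 16. Without the control the market clears where 80 - 4P = 4P - 16, i.e. P* = 12 and Q* = 32.
Since 16 > 12, the floor is binding.
At P = 16: Qd = 80 - 4·16 = 16 and Qs = 4·16 - 16 = 48.
Quantity traded falls to 16. At Q = 16 the demand price is (80 - 16)/4 = 16 and the supply price is (16 + 16)/4 = 8.
Deadweight loss = ½ · (16 - 8) · (32 - 16) = ½ · 8 · 16 = 64.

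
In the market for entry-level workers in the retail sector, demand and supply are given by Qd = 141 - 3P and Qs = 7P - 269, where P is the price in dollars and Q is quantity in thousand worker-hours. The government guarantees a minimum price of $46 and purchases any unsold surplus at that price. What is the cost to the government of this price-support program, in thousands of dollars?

2300

Without the control the market clears where 141 - 3P = 7P - 269, i.e. P* = 41 and Q* = 18.
Since 46 > 41, the floor is binding.
At P = 46: Qd = 141 - 3·46 = 3 and Qs = 7·46 - 269 = 53.
Surplus = Qs - Qd = 50.
Government expenditure = surplus × support price = 50 × 46 = 2300.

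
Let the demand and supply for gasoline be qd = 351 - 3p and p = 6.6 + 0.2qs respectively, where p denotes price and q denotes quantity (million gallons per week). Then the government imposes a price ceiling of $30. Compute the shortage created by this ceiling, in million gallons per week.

Rearranging supply gives qs = 5p - 33. Setting quantity demanded equal to quantity supplied, 351 - 3p = 5p - 33, gives p* = 48 and q* = 207.
Since 30 < 48, the ceiling is binding.
At p = 30: qd = 351 - 3·30 = 261 and qs = 5·30 - 33 = 117.
Shortage = qd - qs = 261 - 117 = 144.

144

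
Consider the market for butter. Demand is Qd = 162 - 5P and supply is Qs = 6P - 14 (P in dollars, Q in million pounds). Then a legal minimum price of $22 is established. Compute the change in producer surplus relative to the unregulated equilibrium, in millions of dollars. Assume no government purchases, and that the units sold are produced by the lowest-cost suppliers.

Without the control the market clears where 162 - 5P = 6P - 14, i.e. P* = 16 and Q* = 82.
Because the floor (22) lies above the market-clearing price, it is binding.
At P = 22: Qd = 162 - 5·22 = 52 and Qs = 6·22 - 14 = 118.
Producer surplus without the control is ½ · (16 - 7/3) · 82 = 1681/3.
With the floor, 52 units are sold at 22. The supply price at Q = 52 is 11, so PS = ½ · [(22 - 7/3) + (22 - 11)] · 52 = 2392/3.
Change in producer surplus = 2392/3 - 1681/3 = 237.

237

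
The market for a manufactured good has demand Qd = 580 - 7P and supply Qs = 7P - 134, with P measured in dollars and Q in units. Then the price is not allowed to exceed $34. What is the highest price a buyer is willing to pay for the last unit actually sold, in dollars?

68

Setting quantity demanded equal to quantity supplied, 580 - 7P = 7P - 134, gives P* = 51 and Q* = 223.
Because the ceiling (34) lies below the market-clearing price, it is binding.
At P = 34: Qd = 580 - 7·34 = 342 and Qs = 7·34 - 134 = 104.
Only 104 units reach the market. On the demand curve, the marginal buyer's willingness to pay at Q = 104 is (580 - 104)/7 = 68.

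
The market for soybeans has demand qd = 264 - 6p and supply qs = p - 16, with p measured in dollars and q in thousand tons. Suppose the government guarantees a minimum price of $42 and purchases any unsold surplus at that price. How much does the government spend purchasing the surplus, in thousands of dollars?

588

Without the control the market clears where 264 - 6p = p - 16, i.e. p* = 40 and q* = 24.
Because the floor (42) lies above the market-clearing price, it is binding.
At p = 42: qd = 264 - 6·42 = 12 and qs = 42 - 16 = 26.
Surplus = qs - qd = 14.
Government expenditure = surplus × support price = 14 × 42 = 588.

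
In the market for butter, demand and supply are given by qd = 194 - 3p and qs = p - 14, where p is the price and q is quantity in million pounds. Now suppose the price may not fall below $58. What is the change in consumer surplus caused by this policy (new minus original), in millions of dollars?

In a free market, 194 - 3p = p - 14 gives the equilibrium p* = 52, q* = 38.
The floor of 58 is above the equilibrium price 52, so it binds.
At p = 58: qd = 194 - 3·58 = 20 and qs = 58 - 14 = 44.
Consumer surplus without the control is ½ · (194/3 - 52) · 38 = 722/3.
With the floor, consumers buy 20 units at 58, so CS = ½ · (194/3 - 58) · 20 = 200/3.
Change in consumer surplus = 200/3 - 722/3 = -174.

-174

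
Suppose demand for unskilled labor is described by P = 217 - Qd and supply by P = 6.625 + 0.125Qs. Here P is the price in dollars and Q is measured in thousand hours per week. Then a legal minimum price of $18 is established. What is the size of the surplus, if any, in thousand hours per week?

Rearranging demand gives Qd = 217 - P; rearranging supply gives Qs = 8P - 53. Without the control the market clears where 217 - P = 8P - 53, i.e. P* = 30 and Q* = 187.
Since 18 is below P* = 30, the floor does not bind and the free-market outcome prevails.
Since the control does not bind, there is no surplus.

0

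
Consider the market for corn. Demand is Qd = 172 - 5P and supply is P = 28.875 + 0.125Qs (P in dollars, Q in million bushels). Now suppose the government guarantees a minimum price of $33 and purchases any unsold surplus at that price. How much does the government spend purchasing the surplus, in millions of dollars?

Rearranging supply gives Qs = 8P - 231. In a free market, 172 - 5P = 8P - 231 gives the equilibrium P* = 31, Q* = 17.
Since 33 > 31, the floor is binding.
At P = 33: Qd = 172 - 5·33 = 7 and Qs = 8·33 - 231 = 33.
Surplus = Qs - Qd = 26.
Government expenditure = surplus × support price = 26 × 33 = 858.

858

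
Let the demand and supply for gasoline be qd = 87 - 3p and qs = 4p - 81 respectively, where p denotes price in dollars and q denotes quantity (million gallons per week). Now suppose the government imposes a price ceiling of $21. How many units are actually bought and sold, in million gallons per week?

3

Without the control the market clears where 87 - 3p = 4p - 81, i.e. p* = 24 and q* = 15.
The ceiling of 21 is below the equilibrium price 24, so it binds.
At p = 21: qd = 87 - 3·21 = 24 and qs = 4·21 - 81 = 3.
The quantity actually transacted is the short side, supply: 3.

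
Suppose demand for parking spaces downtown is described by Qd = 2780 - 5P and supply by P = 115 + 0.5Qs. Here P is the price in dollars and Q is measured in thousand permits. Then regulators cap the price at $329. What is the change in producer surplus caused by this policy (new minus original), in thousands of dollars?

Rearranging supply gives Qs = 2P - 230. Setting quantity demanded equal to quantity supplied, 2780 - 5P = 2P - 230, gives P* = 430 and Q* = 630.
Since 329 < 430, the ceiling is binding.
At P = 329: Qd = 2780 - 5·329 = 1135 and Qs = 2·329 - 230 = 428.
Producer surplus without the control is ½ · (430 - 115) · 630 = 99225.
With the ceiling, producers sell 428 units at 329, so PS = ½ · (329 - 115) · 428 = 45796.
Change in producer surplus = 45796 - 99225 = -53429.

-53429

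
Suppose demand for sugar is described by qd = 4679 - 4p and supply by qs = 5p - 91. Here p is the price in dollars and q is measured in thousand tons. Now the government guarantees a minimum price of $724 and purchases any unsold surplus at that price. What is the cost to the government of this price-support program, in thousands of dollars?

In a free market, 4679 - 4p = 5p - 91 gives the equilibrium p* = 530, q* = 2559.
Because the floor (724) lies above the market-clearing price, it is binding.
At p = 724: qd = 4679 - 4·724 = 1783 and qs = 5·724 - 91 = 3529.
Surplus = qs - qd = 1746.
Government expenditure = surplus × support price = 1746 × 724 = 1264104.

1264104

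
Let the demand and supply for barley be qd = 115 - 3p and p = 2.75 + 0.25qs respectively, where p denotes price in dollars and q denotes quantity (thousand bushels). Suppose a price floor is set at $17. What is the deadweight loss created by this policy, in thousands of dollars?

0

Rearranging supply gives qs = 4p - 11. Without the control the market clears where 115 - 3p = 4p - 11, i.e. p* = 18 and q* = 61.
Since 17 is below p* = 18, the floor does not bind and the free-market outcome prevails.
Since the control does not bind, no trades are prevented and deadweight loss is zero.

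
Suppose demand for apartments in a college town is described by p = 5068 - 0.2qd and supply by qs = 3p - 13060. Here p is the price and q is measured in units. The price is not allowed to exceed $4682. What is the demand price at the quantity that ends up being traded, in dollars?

4870.8

Rearranging demand gives qd = 25340 - 5p. Equilibrium: 25340 - 5p = 3p - 13060, so 38400 = 8p and p* = 4800, q* = 1340.
The ceiling of 4682 is below the equilibrium price 4800, so it binds.
At p = 4682: qd = 25340 - 5·4682 = 1930 and qs = 3·4682 - 13060 = 986.
Only 986 units reach the market. On the demand curve, the marginal buyer's willingness to pay at q = 986 is (25340 - 986)/5 = 4870.8.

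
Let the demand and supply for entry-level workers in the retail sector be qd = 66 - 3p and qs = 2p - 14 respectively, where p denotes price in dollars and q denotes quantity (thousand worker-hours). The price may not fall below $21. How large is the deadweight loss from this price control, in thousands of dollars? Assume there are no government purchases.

93.75

In a free market, 66 - 3p = 2p - 14 gives the equilibrium p* = 16, q* = 18.
Since 21 > 16, the floor is binding.
At p = 21: qd = 66 - 3·21 = 3 and qs = 2·21 - 14 = 28.
Quantity traded falls to 3. At q = 3 the demand price is (66 - 3)/3 = 21 and the supply price is (14 + 3)/2 = 8.5.
Deadweight loss = ½ · (21 - 8.5) · (18 - 3) = ½ · 12.5 · 15 = 93.75.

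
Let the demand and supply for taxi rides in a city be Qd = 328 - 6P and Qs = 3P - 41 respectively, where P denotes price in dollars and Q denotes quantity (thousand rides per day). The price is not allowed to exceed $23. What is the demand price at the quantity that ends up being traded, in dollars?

In a free market, 328 - 6P = 3P - 41 gives the equilibrium P* = 41, Q* = 82.
Because the ceiling (23) lies below the market-clearing price, it is binding.
At P = 23: Qd = 328 - 6·23 = 190 and Qs = 3·23 - 41 = 28.
Only 28 units reach the market. On the demand curve, the marginal buyer's willingness to pay at Q = 28 is (328 - 28)/6 = 50.

50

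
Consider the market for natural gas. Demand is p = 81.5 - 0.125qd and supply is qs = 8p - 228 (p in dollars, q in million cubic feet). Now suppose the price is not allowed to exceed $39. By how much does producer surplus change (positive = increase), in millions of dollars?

-2368

Rearranging demand gives qd = 652 - 8p. In a free market, 652 - 8p = 8p - 228 gives the equilibrium p* = 55, q* = 212.
Since 39 < 55, the ceiling is binding.
At p = 39: qd = 652 - 8·39 = 340 and qs = 8·39 - 228 = 84.
Producer surplus without the control is ½ · (55 - 28.5) · 212 = 2809.
With the ceiling, producers sell 84 units at 39, so PS = ½ · (39 - 28.5) · 84 = 441.
Change in producer surplus = 441 - 2809 = -2368.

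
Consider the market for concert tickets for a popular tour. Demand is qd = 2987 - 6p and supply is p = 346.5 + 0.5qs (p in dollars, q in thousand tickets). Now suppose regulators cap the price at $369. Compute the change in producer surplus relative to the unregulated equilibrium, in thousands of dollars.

-12376

Rearranging supply gives qs = 2p - 693. Equilibrium: 2987 - 6p = 2p - 693, so 3680 = 8p and p* = 460, q* = 227.
Since 369 < 460, the ceiling is binding.
At p = 369: qd = 2987 - 6·369 = 773 and qs = 2·369 - 693 = 45.
Producer surplus without the control is ½ · (460 - 346.5) · 227 = 12882.25.
With the ceiling, producers sell 45 units at 369, so PS = ½ · (369 - 346.5) · 45 = 506.25.
Change in producer surplus = 506.25 - 12882.25 = -12376.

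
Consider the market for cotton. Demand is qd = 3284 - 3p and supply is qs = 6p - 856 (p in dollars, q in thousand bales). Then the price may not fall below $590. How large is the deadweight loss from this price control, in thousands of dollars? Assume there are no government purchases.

38025

Without the control the market clears where 3284 - 3p = 6p - 856, i.e. p* = 460 and q* = 1904.
Because the floor (590) lies above the market-clearing price, it is binding.
At p = 590: qd = 3284 - 3·590 = 1514 and qs = 6·590 - 856 = 2684.
Quantity traded falls to 1514. At q = 1514 the demand price is (3284 - 1514)/3 = 590 and the supply price is (856 + 1514)/6 = 395.
Deadweight loss = ½ · (590 - 395) · (1904 - 1514) = ½ · 195 · 390 = 38025.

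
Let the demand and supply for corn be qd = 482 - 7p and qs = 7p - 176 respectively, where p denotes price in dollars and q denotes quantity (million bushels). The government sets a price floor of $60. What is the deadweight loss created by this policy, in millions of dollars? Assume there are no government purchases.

1183

Equilibrium: 482 - 7p = 7p - 176, so 658 = 14p and p* = 47, q* = 153.
The floor of 60 is above the equilibrium price 47, so it binds.
At p = 60: qd = 482 - 7·60 = 62 and qs = 7·60 - 176 = 244.
Quantity traded falls to 62. At q = 62 the demand price is (482 - 62)/7 = 60 and the supply price is (176 + 62)/7 = 34.
Deadweight loss = ½ · (60 - 34) · (153 - 62) = ½ · 26 · 91 = 1183.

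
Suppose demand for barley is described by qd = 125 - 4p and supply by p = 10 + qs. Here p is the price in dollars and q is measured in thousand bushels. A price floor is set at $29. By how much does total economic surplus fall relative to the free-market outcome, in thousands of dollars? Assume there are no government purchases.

40

Rearranging supply gives qs = p - 10. In a free market, 125 - 4p = p - 10 gives the equilibrium p* = 27, q* = 17.
Since 29 > 27, the floor is binding.
At p = 29: qd = 125 - 4·29 = 9 and qs = 29 - 10 = 19.
Quantity traded falls to 9. At q = 9 the demand price is (125 - 9)/4 = 29 and the supply price is 10 + 9 = 19.
Deadweight loss = ½ · (29 - 19) · (17 - 9) = ½ · 10 · 8 = 40.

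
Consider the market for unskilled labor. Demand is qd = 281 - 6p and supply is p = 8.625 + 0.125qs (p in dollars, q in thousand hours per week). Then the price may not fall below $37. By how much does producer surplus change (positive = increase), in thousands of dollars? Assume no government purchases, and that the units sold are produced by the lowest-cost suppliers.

Rearranging supply gives qs = 8p - 69. Without the control the market clears where 281 - 6p = 8p - 69, i.e. p* = 25 and q* = 131.
Since 37 > 25, the floor is binding.
At p = 37: qd = 281 - 6·37 = 59 and qs = 8·37 - 69 = 227.
Producer surplus without the control is ½ · (25 - 8.625) · 131 = 1072.5625.
With the floor, 59 units are sold at 37. The supply price at q = 59 is 16, so PS = ½ · [(37 - 8.625) + (37 - 16)] · 59 = 1456.5625.
Change in producer surplus = 1456.5625 - 1072.5625 = 384.

384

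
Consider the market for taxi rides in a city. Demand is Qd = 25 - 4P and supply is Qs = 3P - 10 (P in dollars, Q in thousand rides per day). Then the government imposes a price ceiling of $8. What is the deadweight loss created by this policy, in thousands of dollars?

0

Without the control the market clears where 25 - 4P = 3P - 10, i.e. P* = 5 and Q* = 5.
The ceiling of 8 is above the equilibrium price 5, so it is not binding; the market clears at P* = 5, Q* = 5.
Since the control does not bind, no trades are prevented and deadweight loss is zero.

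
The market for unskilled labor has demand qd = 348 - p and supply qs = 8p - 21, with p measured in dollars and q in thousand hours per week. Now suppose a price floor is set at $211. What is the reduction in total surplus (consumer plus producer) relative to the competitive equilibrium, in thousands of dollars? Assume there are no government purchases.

In a free market, 348 - p = 8p - 21 gives the equilibrium p* = 41, q* = 307.
The floor of 211 is above the equilibrium price 41, so it binds.
At p = 211: qd = 348 - 211 = 137 and qs = 8·211 - 21 = 1667.
Quantity traded falls to 137. At q = 137 the demand price is 348 - 137 = 211 and the supply price is (21 + 137)/8 = 19.75.
Deadweight loss = ½ · (211 - 19.75) · (307 - 137) = ½ · 191.25 · 170 = 16256.25.

16256.25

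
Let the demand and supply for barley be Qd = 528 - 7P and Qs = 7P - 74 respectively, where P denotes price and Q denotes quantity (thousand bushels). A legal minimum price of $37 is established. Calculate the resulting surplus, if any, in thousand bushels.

Setting quantity demanded equal to quantity supplied, 528 - 7P = 7P - 74, gives P* = 43 and Q* = 227.
Since 37 is below P* = 43, the floor does not bind and the free-market outcome prevails.
Since the control does not bind, there is no surplus.

0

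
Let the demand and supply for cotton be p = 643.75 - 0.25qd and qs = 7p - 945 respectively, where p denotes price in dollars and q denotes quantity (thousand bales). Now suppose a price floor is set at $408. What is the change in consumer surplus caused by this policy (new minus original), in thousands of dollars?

-98472

Rearranging demand gives qd = 2575 - 4p. Without the control the market clears where 2575 - 4p = 7p - 945, i.e. p* = 320 and q* = 1295.
The floor of 408 is above the equilibrium price 320, so it binds.
At p = 408: qd = 2575 - 4·408 = 943 and qs = 7·408 - 945 = 1911.
Consumer surplus without the control is ½ · (643.75 - 320) · 1295 = 209628.125.
With the floor, consumers buy 943 units at 408, so CS = ½ · (643.75 - 408) · 943 = 111156.125.
Change in consumer surplus = 111156.125 - 209628.125 = -98472.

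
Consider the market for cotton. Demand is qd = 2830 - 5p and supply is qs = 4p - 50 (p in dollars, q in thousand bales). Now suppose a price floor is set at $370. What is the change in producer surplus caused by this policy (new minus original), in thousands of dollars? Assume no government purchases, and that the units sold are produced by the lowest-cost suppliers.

In a free market, 2830 - 5p = 4p - 50 gives the equilibrium p* = 320, q* = 1230.
The floor of 370 is above the equilibrium price 320, so it binds.
At p = 370: qd = 2830 - 5·370 = 980 and qs = 4·370 - 50 = 1430.
Producer surplus without the control is ½ · (320 - 12.5) · 1230 = 189112.5.
With the floor, 980 units are sold at 370. The supply price at q = 980 is 257.5, so PS = ½ · [(370 - 12.5) + (370 - 257.5)] · 980 = 230300.
Change in producer surplus = 230300 - 189112.5 = 41187.5.

41187.5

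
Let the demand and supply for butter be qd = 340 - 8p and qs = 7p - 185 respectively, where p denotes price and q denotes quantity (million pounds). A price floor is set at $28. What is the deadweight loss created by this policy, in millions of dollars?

0

Without the control the market clears where 340 - 8p = 7p - 185, i.e. p* = 35 and q* = 60.
Since 28 is below p* = 35, the floor does not bind and the free-market outcome prevails.
Since the control does not bind, no trades are prevented and deadweight loss is zero.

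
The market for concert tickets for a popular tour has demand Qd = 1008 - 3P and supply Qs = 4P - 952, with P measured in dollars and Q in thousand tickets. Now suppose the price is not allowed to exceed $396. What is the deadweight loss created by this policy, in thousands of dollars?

0

Equilibrium: 1008 - 3P = 4P - 952, so 1960 = 7P and P* = 280, Q* = 168.
Since 396 is above P* = 280, the ceiling does not bind and the free-market outcome prevails.
Since the control does not bind, no trades are prevented and deadweight loss is zero.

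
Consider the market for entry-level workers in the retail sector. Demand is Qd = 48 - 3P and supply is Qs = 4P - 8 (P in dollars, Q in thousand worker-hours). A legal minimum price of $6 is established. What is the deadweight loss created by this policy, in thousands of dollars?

0

Equilibrium: 48 - 3P = 4P - 8, so 56 = 7P and P* = 8, Q* = 24.
Since 6 is below P* = 8, the floor does not bind and the free-market outcome prevails.
Since the control does not bind, no trades are prevented and deadweight loss is zero.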